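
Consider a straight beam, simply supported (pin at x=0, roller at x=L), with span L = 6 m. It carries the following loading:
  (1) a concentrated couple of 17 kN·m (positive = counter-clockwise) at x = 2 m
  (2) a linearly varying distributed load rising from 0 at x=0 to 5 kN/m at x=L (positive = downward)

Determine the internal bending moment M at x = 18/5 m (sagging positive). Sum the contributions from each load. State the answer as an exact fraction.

M(18/5) = 118/25 kN·m

Load 1 — applied couple M₀=17 kN·m at a=2 m (b=L-a=4):
  M_1 = M₀x/L - M₀  [x>a] = 17·(18/5)/6 - 17 = -34/5 kN·m
Load 2 — triangular load w₀=5 kN/m (0→w₀ over full span):
  M_2 = w₀Lx/6 - w₀x³/(6L) = 5·6·(18/5)/6 - 5·(18/5)³/(6·6) = 288/25 kN·m
Superposition: M = Σ M_i = 118/25 kN·m ≈ 4.720000 kN·m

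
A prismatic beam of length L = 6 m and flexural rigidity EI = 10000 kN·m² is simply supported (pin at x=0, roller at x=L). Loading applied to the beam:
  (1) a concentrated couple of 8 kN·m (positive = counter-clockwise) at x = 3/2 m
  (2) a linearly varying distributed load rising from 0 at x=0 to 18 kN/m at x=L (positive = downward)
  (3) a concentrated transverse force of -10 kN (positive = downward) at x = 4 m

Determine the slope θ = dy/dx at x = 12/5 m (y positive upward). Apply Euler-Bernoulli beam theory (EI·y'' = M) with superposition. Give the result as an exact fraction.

θ(12/5) = -197881/112500000 rad

Load 1 — applied couple M₀=8 kN·m at a=3/2 m (b=L-a=9/2):
  θ_1 = (M₀x²/(2L)-M₀(x-a)+C₁)/EI  [x>a] with C₁=M₀(3b²-L²)/(6L)=11/2 = (8·(12/5)²/(2·6)-8·((12/5)-(3/2))+(11/2))/10000 = 107/500000 rad
Load 2 — triangular load w₀=18 kN/m (0→w₀ over full span):
  θ_2 = -w₀(7L⁴-30L²x²+15x⁴)/(360LEI) = -18·(7·6⁴-30·6²·(12/5)²+15·(12/5)⁴)/(360·6·10000) = -8721/3125000 rad
Load 3 — point force P=-10 kN at a=4 m (b=L-a=2):
  θ_3 = -Pb(L²-b²-3x²)/(6LEI)  [x≤a] = -(-10)·2·(6²-2²-3·(12/5)²)/(6·6·10000) = 23/28125 rad
Superposition: θ = Σ θ_i = -197881/112500000 rad ≈ -0.001759 rad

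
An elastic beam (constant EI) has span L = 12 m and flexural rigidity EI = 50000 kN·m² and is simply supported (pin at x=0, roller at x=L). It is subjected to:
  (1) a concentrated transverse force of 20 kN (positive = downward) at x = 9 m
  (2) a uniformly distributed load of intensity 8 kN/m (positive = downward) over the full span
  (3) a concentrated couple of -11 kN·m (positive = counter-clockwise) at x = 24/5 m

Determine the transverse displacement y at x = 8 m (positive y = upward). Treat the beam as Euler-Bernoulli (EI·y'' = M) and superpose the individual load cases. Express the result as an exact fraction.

Load 1 — point force P=20 kN at a=9 m (b=L-a=3):
  y_1 = -Pbx(L²-b²-x²)/(6LEI)  [x≤a] = -20·3·8·(12²-3²-8²)/(6·12·50000) = -71/7500 m
Load 2 — uniform load w=8 kN/m over full span:
  y_2 = -wx(L³-2Lx²+x³)/(24EI) = -8·8·(12³-2·12·8²+8³)/(24·50000) = -352/9375 m
Load 3 — applied couple M₀=-11 kN·m at a=24/5 m (b=L-a=36/5):
  y_3 = (M₀x³/(6L)-M₀(x-a)²/2+C₁x)/EI  [x>a] with C₁=M₀(3b²-L²)/(6L)=-44/25 = ((-11)·8³/(6·12)-(-11)·(8-(24/5))²/2+(-44/25)·8)/50000 = -506/703125 m
Superposition: y = Σ y_i = -134249/2812500 m ≈ -0.047733 m

y(8) = -134249/2812500 m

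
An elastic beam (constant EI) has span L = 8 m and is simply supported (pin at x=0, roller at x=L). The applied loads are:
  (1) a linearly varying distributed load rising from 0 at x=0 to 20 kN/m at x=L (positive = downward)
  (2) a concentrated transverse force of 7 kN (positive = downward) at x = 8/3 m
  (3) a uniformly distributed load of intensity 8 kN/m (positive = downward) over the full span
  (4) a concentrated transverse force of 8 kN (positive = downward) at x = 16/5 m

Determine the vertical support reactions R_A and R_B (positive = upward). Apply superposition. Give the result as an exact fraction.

R_A = 1022/15 kN, R_B = 1363/15 kN

Load 1 — triangular load w₀=20 kN/m (0→w₀ over full span):
  R_A = w₀L/6 = 20·8/6 = 80/3 kN
  R_B = w₀L/3 = 20·8/3 = 160/3 kN
Load 2 — point force P=7 kN at a=8/3 m (b=L-a=16/3):
  R_A = Pb/L = 7·(16/3)/8 = 14/3 kN
  R_B = Pa/L = 7·(8/3)/8 = 7/3 kN
Load 3 — uniform load w=8 kN/m over full span:
  R_A = wL/2 = 8·8/2 = 32 kN
  R_B = wL/2 = 8·8/2 = 32 kN
Load 4 — point force P=8 kN at a=16/5 m (b=L-a=24/5):
  R_A = Pb/L = 8·(24/5)/8 = 24/5 kN
  R_B = Pa/L = 8·(16/5)/8 = 16/5 kN
Superposition: R_A = 1022/15 kN, R_B = 1363/15 kN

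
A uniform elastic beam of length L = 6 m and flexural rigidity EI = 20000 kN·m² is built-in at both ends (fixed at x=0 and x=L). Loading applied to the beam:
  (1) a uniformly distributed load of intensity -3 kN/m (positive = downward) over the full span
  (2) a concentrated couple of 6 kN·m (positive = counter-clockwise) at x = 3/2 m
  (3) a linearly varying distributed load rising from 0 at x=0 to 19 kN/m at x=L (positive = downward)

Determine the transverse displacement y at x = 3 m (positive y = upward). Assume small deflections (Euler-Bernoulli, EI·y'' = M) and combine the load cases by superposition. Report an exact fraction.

y(3) = -297/320000 m

Load 1 — uniform load w=-3 kN/m over full span:
  y_1 = -wx²(L-x)²/(24EI) = -(-3)·3²·(6-3)²/(24·20000) = 81/160000 m
Load 2 — applied couple M₀=6 kN·m at a=3/2 m (b=L-a=9/2):
  y_2 = (R_Ax³/6 - M_Ax²/2 - M₀(x-a)²/2)/EI  [x>a] with R_A=9/8, M_A=-9/8 = ((9/8)·3³/6 - (-9/8)·3²/2 - 6·(3-(3/2))²/2)/20000 = 27/160000 m
Load 3 — triangular load w₀=19 kN/m (0→w₀ over full span):
  y_3 = -w₀x²(L-x)²(x+2L)/(120LEI) = -19·3²·(6-3)²·(3+2·6)/(120·6·20000) = -513/320000 m
Superposition: y = Σ y_i = -297/320000 m ≈ -0.000928 m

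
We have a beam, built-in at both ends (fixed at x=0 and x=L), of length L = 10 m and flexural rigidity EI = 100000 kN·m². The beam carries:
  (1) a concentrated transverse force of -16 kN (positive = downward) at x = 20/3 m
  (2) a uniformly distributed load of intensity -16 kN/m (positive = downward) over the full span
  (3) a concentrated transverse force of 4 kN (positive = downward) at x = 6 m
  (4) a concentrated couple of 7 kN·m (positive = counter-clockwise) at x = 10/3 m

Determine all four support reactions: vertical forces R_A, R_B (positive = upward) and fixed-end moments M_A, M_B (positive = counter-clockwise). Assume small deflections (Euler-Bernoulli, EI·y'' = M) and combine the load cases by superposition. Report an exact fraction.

Load 1 — point force P=-16 kN at a=20/3 m (b=L-a=10/3):
  R_A = Pb²(3a+b)/L³ = (-16)·(10/3)²·(3·(20/3)+(10/3))/10³ = -112/27 kN
  M_A = Pab²/L² = (-16)·(20/3)·(10/3)²/10² = -320/27 kN·m
  R_B = Pa²(a+3b)/L³ = (-16)·(20/3)²·((20/3)+3·(10/3))/10³ = -320/27 kN
  M_B = -Pa²b/L² = -(-16)·(20/3)²·(10/3)/10² = 640/27 kN·m
Load 2 — uniform load w=-16 kN/m over full span:
  R_A = wL/2 = (-16)·10/2 = -80 kN
  M_A = wL²/12 = (-16)·10²/12 = -400/3 kN·m
  R_B = wL/2 = (-16)·10/2 = -80 kN
  M_B = -wL²/12 = -(-16)·10²/12 = 400/3 kN·m
Load 3 — point force P=4 kN at a=6 m (b=L-a=4):
  R_A = Pb²(3a+b)/L³ = 4·4²·(3·6+4)/10³ = 176/125 kN
  M_A = Pab²/L² = 4·6·4²/10² = 96/25 kN·m
  R_B = Pa²(a+3b)/L³ = 4·6²·(6+3·4)/10³ = 324/125 kN
  M_B = -Pa²b/L² = -4·6²·4/10² = -144/25 kN·m
Load 4 — applied couple M₀=7 kN·m at a=10/3 m (b=L-a=20/3):
  R_A = 6M₀ab/L³ = 6·7·(10/3)·(20/3)/10³ = 14/15 kN
  M_A = M₀b(2a-b)/L² = 7·(20/3)·(2·(10/3)-(20/3))/10² = 0 kN·m
  R_B = -6M₀ab/L³ = -6·7·(10/3)·(20/3)/10³ = -14/15 kN
  M_B = M₀a(2b-a)/L² = 7·(10/3)·(2·(20/3)-(10/3))/10² = 7/3 kN·m
Superposition: R_A = -276098/3375 kN, M_A = -95408/675 kN·m, R_B = -304402/3375 kN, M_B = 103687/675 kN·m

R_A = -276098/3375 kN, M_A = -95408/675 kN·m, R_B = -304402/3375 kN, M_B = 103687/675 kN·m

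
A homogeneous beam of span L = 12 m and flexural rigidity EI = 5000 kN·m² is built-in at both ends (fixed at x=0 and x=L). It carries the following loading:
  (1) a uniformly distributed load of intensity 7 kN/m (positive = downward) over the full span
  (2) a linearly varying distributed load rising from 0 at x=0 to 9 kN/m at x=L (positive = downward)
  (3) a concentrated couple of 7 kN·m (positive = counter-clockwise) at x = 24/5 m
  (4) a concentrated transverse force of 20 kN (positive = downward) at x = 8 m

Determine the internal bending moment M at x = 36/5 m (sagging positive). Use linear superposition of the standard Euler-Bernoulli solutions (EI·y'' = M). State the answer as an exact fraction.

M(36/5) = 91696/1125 kN·m

Load 1 — uniform load w=7 kN/m over full span:
  M_1 = wLx/2 - wL²/12 - wx²/2 = 7·12·(36/5)/2 - 7·12²/12 - 7·(36/5)²/2 = 924/25 kN·m
Load 2 — triangular load w₀=9 kN/m (0→w₀ over full span):
  M_2 = 3w₀Lx/20 - w₀L²/30 - w₀x³/(6L) = 3·9·12·(36/5)/20 - 9·12²/30 - 9·(36/5)³/(6·12) = 3348/125 kN·m
Load 3 — applied couple M₀=7 kN·m at a=24/5 m (b=L-a=36/5):
  M_3 = R_Ax - M_A - M₀  [x>a] with R_A=21/25, M_A=21/25 = (21/25)·(36/5) - (21/25) - 7 = -224/125 kN·m
Load 4 — point force P=20 kN at a=8 m (b=L-a=4):
  M_4 = Pb²(3a+b)x/L³ - Pab²/L²  [x≤a] = 20·4²·(3·8+4)·(36/5)/12³ - 20·8·4²/12² = 176/9 kN·m
Superposition: M = Σ M_i = 91696/1125 kN·m ≈ 81.507556 kN·m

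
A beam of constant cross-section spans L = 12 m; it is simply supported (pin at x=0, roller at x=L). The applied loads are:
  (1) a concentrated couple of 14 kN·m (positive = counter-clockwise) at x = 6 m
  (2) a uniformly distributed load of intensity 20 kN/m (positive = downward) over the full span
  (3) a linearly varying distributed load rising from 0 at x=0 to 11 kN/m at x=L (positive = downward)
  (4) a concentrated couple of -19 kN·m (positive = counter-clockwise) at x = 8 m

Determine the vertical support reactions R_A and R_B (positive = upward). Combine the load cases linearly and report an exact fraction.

Load 1 — applied couple M₀=14 kN·m at a=6 m (b=L-a=6):
  R_A = M₀/L = 14/12 = 7/6 kN
  R_B = -M₀/L = -14/12 = -7/6 kN
Load 2 — uniform load w=20 kN/m over full span:
  R_A = wL/2 = 20·12/2 = 120 kN
  R_B = wL/2 = 20·12/2 = 120 kN
Load 3 — triangular load w₀=11 kN/m (0→w₀ over full span):
  R_A = w₀L/6 = 11·12/6 = 22 kN
  R_B = w₀L/3 = 11·12/3 = 44 kN
Load 4 — applied couple M₀=-19 kN·m at a=8 m (b=L-a=4):
  R_A = M₀/L = (-19)/12 = -19/12 kN
  R_B = -M₀/L = -(-19)/12 = 19/12 kN
Superposition: R_A = 1699/12 kN, R_B = 1973/12 kN

R_A = 1699/12 kN, R_B = 1973/12 kN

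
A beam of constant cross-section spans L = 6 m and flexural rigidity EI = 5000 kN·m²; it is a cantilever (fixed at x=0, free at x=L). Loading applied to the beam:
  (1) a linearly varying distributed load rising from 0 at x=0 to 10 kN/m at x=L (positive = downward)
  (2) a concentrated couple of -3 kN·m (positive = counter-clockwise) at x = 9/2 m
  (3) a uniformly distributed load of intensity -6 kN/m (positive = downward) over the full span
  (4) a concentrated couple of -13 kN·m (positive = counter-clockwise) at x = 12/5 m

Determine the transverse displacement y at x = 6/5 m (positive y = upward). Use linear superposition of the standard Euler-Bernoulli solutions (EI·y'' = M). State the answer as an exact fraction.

Load 1 — triangular load w₀=10 kN/m (0→w₀ over full span):
  y_1 = (w₀Lx³/12-w₀L²x²/6-w₀x⁵/(120L))/EI = (10·6·(6/5)³/12-10·6²·(6/5)²/6-10·(6/5)⁵/(120·6))/5000 = -60777/3906250 m
Load 2 — applied couple M₀=-3 kN·m at a=9/2 m (b=L-a=3/2):
  y_2 = M₀x²/(2EI)  [x≤a] = (-3)·(6/5)²/(2·5000) = -27/62500 m
Load 3 — uniform load w=-6 kN/m over full span:
  y_3 = -wx²(x²-4Lx+6L²)/(24EI) = -(-6)·(6/5)²·((6/5)²-4·6·(6/5)+6·6²)/(24·5000) = 10611/781250 m
Load 4 — applied couple M₀=-13 kN·m at a=12/5 m (b=L-a=18/5):
  y_4 = M₀x²/(2EI)  [x≤a] = (-13)·(6/5)²/(2·5000) = -117/62500 m
Superposition: y = Σ y_i = -8361/1953125 m ≈ -0.004281 m

y(6/5) = -8361/1953125 m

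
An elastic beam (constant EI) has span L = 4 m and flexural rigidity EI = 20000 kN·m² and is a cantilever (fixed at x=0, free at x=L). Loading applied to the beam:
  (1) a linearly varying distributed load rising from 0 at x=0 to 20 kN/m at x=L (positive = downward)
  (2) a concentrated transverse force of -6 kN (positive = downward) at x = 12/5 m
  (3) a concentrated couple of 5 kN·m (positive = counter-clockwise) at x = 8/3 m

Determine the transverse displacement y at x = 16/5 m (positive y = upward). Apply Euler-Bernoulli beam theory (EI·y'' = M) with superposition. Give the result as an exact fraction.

y(16/5) = -241963/17578125 m

Load 1 — triangular load w₀=20 kN/m (0→w₀ over full span):
  y_1 = (w₀Lx³/12-w₀L²x²/6-w₀x⁵/(120L))/EI = (20·4·(16/5)³/12-20·4²·(16/5)²/6-20·(16/5)⁵/(120·4))/20000 = -100096/5859375 m
Load 2 — point force P=-6 kN at a=12/5 m (b=L-a=8/5):
  y_2 = -Pa²(3x-a)/(6EI)  [x>a] = -(-6)·(12/5)²·(3·(16/5)-(12/5))/(6·20000) = 162/78125 m
Load 3 — applied couple M₀=5 kN·m at a=8/3 m (b=L-a=4/3):
  y_3 = M₀a(2x-a)/(2EI)  [x>a] = 5·(8/3)·(2·(16/5)-(8/3))/(2·20000) = 7/5625 m
Superposition: y = Σ y_i = -241963/17578125 m ≈ -0.013765 m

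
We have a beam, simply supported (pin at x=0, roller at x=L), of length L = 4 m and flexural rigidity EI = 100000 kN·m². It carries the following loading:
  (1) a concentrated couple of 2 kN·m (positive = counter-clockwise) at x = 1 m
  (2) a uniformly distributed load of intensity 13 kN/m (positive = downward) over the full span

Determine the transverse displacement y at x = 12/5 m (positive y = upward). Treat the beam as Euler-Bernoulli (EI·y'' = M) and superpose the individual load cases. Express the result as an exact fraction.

y(12/5) = -12461/31250000 m

Load 1 — applied couple M₀=2 kN·m at a=1 m (b=L-a=3):
  y_1 = (M₀x³/(6L)-M₀(x-a)²/2+C₁x)/EI  [x>a] with C₁=M₀(3b²-L²)/(6L)=11/12 = (2·(12/5)³/(6·4)-2·((12/5)-1)²/2+(11/12)·(12/5))/100000 = 87/6250000 m
Load 2 — uniform load w=13 kN/m over full span:
  y_2 = -wx(L³-2Lx²+x³)/(24EI) = -13·(12/5)·(4³-2·4·(12/5)²+(12/5)³)/(24·100000) = -806/1953125 m
Superposition: y = Σ y_i = -12461/31250000 m ≈ -0.000399 m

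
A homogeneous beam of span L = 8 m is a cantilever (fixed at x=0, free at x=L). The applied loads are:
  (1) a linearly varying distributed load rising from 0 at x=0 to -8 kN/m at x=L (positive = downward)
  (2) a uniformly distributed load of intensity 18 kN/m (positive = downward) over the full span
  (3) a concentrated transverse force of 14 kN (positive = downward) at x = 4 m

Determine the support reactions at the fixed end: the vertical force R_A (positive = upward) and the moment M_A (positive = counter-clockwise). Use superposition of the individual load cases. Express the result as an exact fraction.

R_A = 126 kN, M_A = 1384/3 kN·m

Load 1 — triangular load w₀=-8 kN/m (0→w₀ over full span):
  R_A = w₀L/2 = (-8)·8/2 = -32 kN
  M_A = w₀L²/3 = (-8)·8²/3 = -512/3 kN·m
Load 2 — uniform load w=18 kN/m over full span:
  R_A = wL = 18·8 = 144 kN
  M_A = wL²/2 = 18·8²/2 = 576 kN·m
Load 3 — point force P=14 kN at a=4 m (b=L-a=4):
  R_A = P = 14 kN
  M_A = Pa = 14·4 = 56 kN·m
Superposition: R_A = 126 kN, M_A = 1384/3 kN·m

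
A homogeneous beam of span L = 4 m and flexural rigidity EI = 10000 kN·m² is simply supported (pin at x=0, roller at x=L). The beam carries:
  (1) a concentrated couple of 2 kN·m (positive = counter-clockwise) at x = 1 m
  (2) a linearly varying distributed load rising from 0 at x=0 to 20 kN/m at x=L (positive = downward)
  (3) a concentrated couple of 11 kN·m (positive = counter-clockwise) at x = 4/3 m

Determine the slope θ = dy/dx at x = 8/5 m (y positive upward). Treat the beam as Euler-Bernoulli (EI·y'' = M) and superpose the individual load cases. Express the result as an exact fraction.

θ(8/5) = -26099/45000000 rad

Load 1 — applied couple M₀=2 kN·m at a=1 m (b=L-a=3):
  θ_1 = (M₀x²/(2L)-M₀(x-a)+C₁)/EI  [x>a] with C₁=M₀(3b²-L²)/(6L)=11/12 = (2·(8/5)²/(2·4)-2·((8/5)-1)+(11/12))/10000 = 107/3000000 rad
Load 2 — triangular load w₀=20 kN/m (0→w₀ over full span):
  θ_2 = -w₀(7L⁴-30L²x²+15x⁴)/(360LEI) = -20·(7·4⁴-30·4²·(8/5)²+15·(8/5)⁴)/(360·4·10000) = -646/703125 rad
Load 3 — applied couple M₀=11 kN·m at a=4/3 m (b=L-a=8/3):
  θ_3 = (M₀x²/(2L)-M₀(x-a)+C₁)/EI  [x>a] with C₁=M₀(3b²-L²)/(6L)=22/9 = (11·(8/5)²/(2·4)-11·((8/5)-(4/3))+(22/9))/10000 = 341/1125000 rad
Superposition: θ = Σ θ_i = -26099/45000000 rad ≈ -0.000580 rad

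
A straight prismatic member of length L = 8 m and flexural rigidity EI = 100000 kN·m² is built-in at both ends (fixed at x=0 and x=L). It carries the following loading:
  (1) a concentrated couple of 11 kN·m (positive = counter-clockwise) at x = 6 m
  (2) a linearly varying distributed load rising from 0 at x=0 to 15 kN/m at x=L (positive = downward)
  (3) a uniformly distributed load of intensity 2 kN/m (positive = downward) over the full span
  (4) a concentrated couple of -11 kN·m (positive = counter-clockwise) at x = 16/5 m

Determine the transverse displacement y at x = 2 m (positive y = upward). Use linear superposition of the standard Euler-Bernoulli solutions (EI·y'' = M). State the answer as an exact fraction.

Load 1 — applied couple M₀=11 kN·m at a=6 m (b=L-a=2):
  y_1 = (R_Ax³/6 - M_Ax²/2)/EI  [x≤a] with R_A=99/64, M_A=55/16 = ((99/64)·2³/6 - (55/16)·2²/2)/100000 = -77/1600000 m
Load 2 — triangular load w₀=15 kN/m (0→w₀ over full span):
  y_2 = -w₀x²(L-x)²(x+2L)/(120LEI) = -15·2²·(8-2)²·(2+2·8)/(120·8·100000) = -81/200000 m
Load 3 — uniform load w=2 kN/m over full span:
  y_3 = -wx²(L-x)²/(24EI) = -2·2²·(8-2)²/(24·100000) = -3/25000 m
Load 4 — applied couple M₀=-11 kN·m at a=16/5 m (b=L-a=24/5):
  y_4 = (R_Ax³/6 - M_Ax²/2)/EI  [x≤a] with R_A=-99/50, M_A=-33/25 = ((-99/50)·2³/6 - (-33/25)·2²/2)/100000 = 0 m
Superposition: y = Σ y_i = -917/1600000 m ≈ -0.000573 m

y(2) = -917/1600000 m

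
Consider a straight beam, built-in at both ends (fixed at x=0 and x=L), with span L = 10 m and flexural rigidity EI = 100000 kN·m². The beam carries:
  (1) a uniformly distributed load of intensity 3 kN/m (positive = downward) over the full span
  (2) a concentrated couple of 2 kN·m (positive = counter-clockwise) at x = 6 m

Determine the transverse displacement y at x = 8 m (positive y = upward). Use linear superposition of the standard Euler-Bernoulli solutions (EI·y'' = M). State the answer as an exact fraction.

y(8) = -997/3125000 m

Load 1 — uniform load w=3 kN/m over full span:
  y_1 = -wx²(L-x)²/(24EI) = -3·8²·(10-8)²/(24·100000) = -1/3125 m
Load 2 — applied couple M₀=2 kN·m at a=6 m (b=L-a=4):
  y_2 = (R_Ax³/6 - M_Ax²/2 - M₀(x-a)²/2)/EI  [x>a] with R_A=36/125, M_A=16/25 = ((36/125)·8³/6 - (16/25)·8²/2 - 2·(8-6)²/2)/100000 = 3/3125000 m
Superposition: y = Σ y_i = -997/3125000 m ≈ -0.000319 m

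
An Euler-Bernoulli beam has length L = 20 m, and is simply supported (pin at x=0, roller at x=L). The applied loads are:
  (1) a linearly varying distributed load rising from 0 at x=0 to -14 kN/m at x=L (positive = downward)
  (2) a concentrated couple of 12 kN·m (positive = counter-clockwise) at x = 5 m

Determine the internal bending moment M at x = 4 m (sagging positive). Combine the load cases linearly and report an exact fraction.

M(4) = -884/5 kN·m

Load 1 — triangular load w₀=-14 kN/m (0→w₀ over full span):
  M_1 = w₀Lx/6 - w₀x³/(6L) = (-14)·20·4/6 - (-14)·4³/(6·20) = -896/5 kN·m
Load 2 — applied couple M₀=12 kN·m at a=5 m (b=L-a=15):
  M_2 = M₀x/L  [x≤a] = 12·4/20 = 12/5 kN·m
Superposition: M = Σ M_i = -884/5 kN·m ≈ -176.800000 kN·m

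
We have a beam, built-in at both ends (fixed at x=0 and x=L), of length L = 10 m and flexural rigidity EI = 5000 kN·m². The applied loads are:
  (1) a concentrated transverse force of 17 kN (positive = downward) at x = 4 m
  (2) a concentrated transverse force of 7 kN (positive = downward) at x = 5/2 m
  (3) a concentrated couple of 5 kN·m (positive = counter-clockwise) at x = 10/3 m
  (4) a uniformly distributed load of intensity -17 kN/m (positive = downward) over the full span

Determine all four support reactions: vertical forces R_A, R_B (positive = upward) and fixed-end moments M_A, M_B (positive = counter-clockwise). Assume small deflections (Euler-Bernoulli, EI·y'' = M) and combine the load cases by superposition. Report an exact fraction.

Load 1 — point force P=17 kN at a=4 m (b=L-a=6):
  R_A = Pb²(3a+b)/L³ = 17·6²·(3·4+6)/10³ = 1377/125 kN
  M_A = Pab²/L² = 17·4·6²/10² = 612/25 kN·m
  R_B = Pa²(a+3b)/L³ = 17·4²·(4+3·6)/10³ = 748/125 kN
  M_B = -Pa²b/L² = -17·4²·6/10² = -408/25 kN·m
Load 2 — point force P=7 kN at a=5/2 m (b=L-a=15/2):
  R_A = Pb²(3a+b)/L³ = 7·(15/2)²·(3·(5/2)+(15/2))/10³ = 189/32 kN
  M_A = Pab²/L² = 7·(5/2)·(15/2)²/10² = 315/32 kN·m
  R_B = Pa²(a+3b)/L³ = 7·(5/2)²·((5/2)+3·(15/2))/10³ = 35/32 kN
  M_B = -Pa²b/L² = -7·(5/2)²·(15/2)/10² = -105/32 kN·m
Load 3 — applied couple M₀=5 kN·m at a=10/3 m (b=L-a=20/3):
  R_A = 6M₀ab/L³ = 6·5·(10/3)·(20/3)/10³ = 2/3 kN
  M_A = M₀b(2a-b)/L² = 5·(20/3)·(2·(10/3)-(20/3))/10² = 0 kN·m
  R_B = -6M₀ab/L³ = -6·5·(10/3)·(20/3)/10³ = -2/3 kN
  M_B = M₀a(2b-a)/L² = 5·(10/3)·(2·(20/3)-(10/3))/10² = 5/3 kN·m
Load 4 — uniform load w=-17 kN/m over full span:
  R_A = wL/2 = (-17)·10/2 = -85 kN
  M_A = wL²/12 = (-17)·10²/12 = -425/3 kN·m
  R_B = wL/2 = (-17)·10/2 = -85 kN
  M_B = -wL²/12 = -(-17)·10²/12 = 425/3 kN·m
Superposition: R_A = -808933/12000 kN, M_A = -257623/2400 kN·m, R_B = -943067/12000 kN, M_B = 296957/2400 kN·m

R_A = -808933/12000 kN, M_A = -257623/2400 kN·m, R_B = -943067/12000 kN, M_B = 296957/2400 kN·m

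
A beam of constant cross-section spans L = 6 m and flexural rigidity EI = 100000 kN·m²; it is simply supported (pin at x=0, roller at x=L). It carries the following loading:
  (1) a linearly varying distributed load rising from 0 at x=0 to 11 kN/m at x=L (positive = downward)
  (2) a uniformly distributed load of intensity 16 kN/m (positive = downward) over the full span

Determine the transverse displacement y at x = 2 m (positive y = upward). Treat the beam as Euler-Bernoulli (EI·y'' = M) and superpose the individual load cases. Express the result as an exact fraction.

y(2) = -88/28125 m

Load 1 — triangular load w₀=11 kN/m (0→w₀ over full span):
  y_1 = -w₀x(7L⁴-10L²x²+3x⁴)/(360LEI) = -11·2·(7·6⁴-10·6²·2²+3·2⁴)/(360·6·100000) = -22/28125 m
Load 2 — uniform load w=16 kN/m over full span:
  y_2 = -wx(L³-2Lx²+x³)/(24EI) = -16·2·(6³-2·6·2²+2³)/(24·100000) = -22/9375 m
Superposition: y = Σ y_i = -88/28125 m ≈ -0.003129 m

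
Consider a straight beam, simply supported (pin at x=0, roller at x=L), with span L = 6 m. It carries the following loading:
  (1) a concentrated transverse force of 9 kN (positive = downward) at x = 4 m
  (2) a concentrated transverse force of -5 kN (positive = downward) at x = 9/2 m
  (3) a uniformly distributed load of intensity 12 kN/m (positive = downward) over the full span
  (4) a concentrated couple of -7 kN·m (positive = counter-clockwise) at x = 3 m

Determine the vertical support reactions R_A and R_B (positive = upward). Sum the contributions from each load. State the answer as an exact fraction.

Load 1 — point force P=9 kN at a=4 m (b=L-a=2):
  R_A = Pb/L = 9·2/6 = 3 kN
  R_B = Pa/L = 9·4/6 = 6 kN
Load 2 — point force P=-5 kN at a=9/2 m (b=L-a=3/2):
  R_A = Pb/L = (-5)·(3/2)/6 = -5/4 kN
  R_B = Pa/L = (-5)·(9/2)/6 = -15/4 kN
Load 3 — uniform load w=12 kN/m over full span:
  R_A = wL/2 = 12·6/2 = 36 kN
  R_B = wL/2 = 12·6/2 = 36 kN
Load 4 — applied couple M₀=-7 kN·m at a=3 m (b=L-a=3):
  R_A = M₀/L = (-7)/6 = -7/6 kN
  R_B = -M₀/L = -(-7)/6 = 7/6 kN
Superposition: R_A = 439/12 kN, R_B = 473/12 kN

R_A = 439/12 kN, R_B = 473/12 kN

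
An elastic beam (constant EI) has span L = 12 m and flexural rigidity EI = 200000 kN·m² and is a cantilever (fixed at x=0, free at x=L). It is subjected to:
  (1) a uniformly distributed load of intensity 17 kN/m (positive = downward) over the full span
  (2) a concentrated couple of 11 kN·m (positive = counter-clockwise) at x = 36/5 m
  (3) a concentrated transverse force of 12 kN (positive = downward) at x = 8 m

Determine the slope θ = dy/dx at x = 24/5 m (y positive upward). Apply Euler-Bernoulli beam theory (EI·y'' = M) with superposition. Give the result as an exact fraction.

Load 1 — uniform load w=17 kN/m over full span:
  θ_1 = -wx(x²-3Lx+3L²)/(6EI) = -17·(24/5)·((24/5)²-3·12·(24/5)+3·12²)/(6·200000) = -7497/390625 rad
Load 2 — applied couple M₀=11 kN·m at a=36/5 m (b=L-a=24/5):
  θ_2 = M₀x/EI  [x≤a] = 11·(24/5)/200000 = 33/125000 rad
Load 3 — point force P=12 kN at a=8 m (b=L-a=4):
  θ_3 = -Px(2a-x)/(2EI)  [x≤a] = -12·(24/5)·(2·8-(24/5))/(2·200000) = -126/78125 rad
Superposition: θ = Σ θ_i = -64191/3125000 rad ≈ -0.020541 rad

θ(24/5) = -64191/3125000 rad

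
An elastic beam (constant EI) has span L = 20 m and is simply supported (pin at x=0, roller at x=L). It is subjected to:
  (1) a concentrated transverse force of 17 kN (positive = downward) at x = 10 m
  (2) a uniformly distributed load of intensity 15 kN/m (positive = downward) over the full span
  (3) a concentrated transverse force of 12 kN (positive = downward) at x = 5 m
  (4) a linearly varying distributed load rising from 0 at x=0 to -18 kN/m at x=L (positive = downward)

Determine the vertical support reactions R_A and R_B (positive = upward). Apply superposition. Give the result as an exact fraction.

R_A = 215/2 kN, R_B = 83/2 kN

Load 1 — point force P=17 kN at a=10 m (b=L-a=10):
  R_A = Pb/L = 17·10/20 = 17/2 kN
  R_B = Pa/L = 17·10/20 = 17/2 kN
Load 2 — uniform load w=15 kN/m over full span:
  R_A = wL/2 = 15·20/2 = 150 kN
  R_B = wL/2 = 15·20/2 = 150 kN
Load 3 — point force P=12 kN at a=5 m (b=L-a=15):
  R_A = Pb/L = 12·15/20 = 9 kN
  R_B = Pa/L = 12·5/20 = 3 kN
Load 4 — triangular load w₀=-18 kN/m (0→w₀ over full span):
  R_A = w₀L/6 = (-18)·20/6 = -60 kN
  R_B = w₀L/3 = (-18)·20/3 = -120 kN
Superposition: R_A = 215/2 kN, R_B = 83/2 kN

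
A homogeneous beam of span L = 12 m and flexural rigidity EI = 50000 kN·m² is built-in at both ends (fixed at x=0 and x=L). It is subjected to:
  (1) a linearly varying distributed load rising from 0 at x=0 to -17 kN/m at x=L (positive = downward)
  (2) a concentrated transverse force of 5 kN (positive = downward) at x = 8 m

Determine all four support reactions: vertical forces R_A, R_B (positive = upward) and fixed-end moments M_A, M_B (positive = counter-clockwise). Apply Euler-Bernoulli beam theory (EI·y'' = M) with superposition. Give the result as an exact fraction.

R_A = -3956/135 kN, M_A = -3472/45 kN·m, R_B = -9139/135 kN, M_B = 5108/45 kN·m

Load 1 — triangular load w₀=-17 kN/m (0→w₀ over full span):
  R_A = 3w₀L/20 = 3·(-17)·12/20 = -153/5 kN
  M_A = w₀L²/30 = (-17)·12²/30 = -408/5 kN·m
  R_B = 7w₀L/20 = 7·(-17)·12/20 = -357/5 kN
  M_B = -w₀L²/20 = -(-17)·12²/20 = 612/5 kN·m
Load 2 — point force P=5 kN at a=8 m (b=L-a=4):
  R_A = Pb²(3a+b)/L³ = 5·4²·(3·8+4)/12³ = 35/27 kN
  M_A = Pab²/L² = 5·8·4²/12² = 40/9 kN·m
  R_B = Pa²(a+3b)/L³ = 5·8²·(8+3·4)/12³ = 100/27 kN
  M_B = -Pa²b/L² = -5·8²·4/12² = -80/9 kN·m
Superposition: R_A = -3956/135 kN, M_A = -3472/45 kN·m, R_B = -9139/135 kN, M_B = 5108/45 kN·m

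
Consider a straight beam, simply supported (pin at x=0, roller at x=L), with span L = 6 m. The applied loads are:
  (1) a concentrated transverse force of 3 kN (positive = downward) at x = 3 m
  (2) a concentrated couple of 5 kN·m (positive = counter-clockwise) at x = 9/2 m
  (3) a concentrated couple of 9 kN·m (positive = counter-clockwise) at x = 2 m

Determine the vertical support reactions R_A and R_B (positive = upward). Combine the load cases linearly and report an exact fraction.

Load 1 — point force P=3 kN at a=3 m (b=L-a=3):
  R_A = Pb/L = 3·3/6 = 3/2 kN
  R_B = Pa/L = 3·3/6 = 3/2 kN
Load 2 — applied couple M₀=5 kN·m at a=9/2 m (b=L-a=3/2):
  R_A = M₀/L = 5/6 kN
  R_B = -M₀/L = -5/6 kN
Load 3 — applied couple M₀=9 kN·m at a=2 m (b=L-a=4):
  R_A = M₀/L = 9/6 = 3/2 kN
  R_B = -M₀/L = -9/6 = -3/2 kN
Superposition: R_A = 23/6 kN, R_B = -5/6 kN

R_A = 23/6 kN, R_B = -5/6 kN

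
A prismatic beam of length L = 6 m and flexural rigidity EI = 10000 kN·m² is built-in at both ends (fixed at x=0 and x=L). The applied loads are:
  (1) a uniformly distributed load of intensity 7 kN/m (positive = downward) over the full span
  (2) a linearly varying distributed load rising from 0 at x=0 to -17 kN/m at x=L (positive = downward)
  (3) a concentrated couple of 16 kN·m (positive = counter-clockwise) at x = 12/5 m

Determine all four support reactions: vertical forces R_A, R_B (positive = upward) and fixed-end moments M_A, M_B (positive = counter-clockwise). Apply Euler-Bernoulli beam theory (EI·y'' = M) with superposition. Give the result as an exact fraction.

R_A = 477/50 kN, M_A = 63/25 kN·m, R_B = -927/50 kN, M_B = 368/25 kN·m

Load 1 — uniform load w=7 kN/m over full span:
  R_A = wL/2 = 7·6/2 = 21 kN
  M_A = wL²/12 = 7·6²/12 = 21 kN·m
  R_B = wL/2 = 7·6/2 = 21 kN
  M_B = -wL²/12 = -7·6²/12 = -21 kN·m
Load 2 — triangular load w₀=-17 kN/m (0→w₀ over full span):
  R_A = 3w₀L/20 = 3·(-17)·6/20 = -153/10 kN
  M_A = w₀L²/30 = (-17)·6²/30 = -102/5 kN·m
  R_B = 7w₀L/20 = 7·(-17)·6/20 = -357/10 kN
  M_B = -w₀L²/20 = -(-17)·6²/20 = 153/5 kN·m
Load 3 — applied couple M₀=16 kN·m at a=12/5 m (b=L-a=18/5):
  R_A = 6M₀ab/L³ = 6·16·(12/5)·(18/5)/6³ = 96/25 kN
  M_A = M₀b(2a-b)/L² = 16·(18/5)·(2·(12/5)-(18/5))/6² = 48/25 kN·m
  R_B = -6M₀ab/L³ = -6·16·(12/5)·(18/5)/6³ = -96/25 kN
  M_B = M₀a(2b-a)/L² = 16·(12/5)·(2·(18/5)-(12/5))/6² = 128/25 kN·m
Superposition: R_A = 477/50 kN, M_A = 63/25 kN·m, R_B = -927/50 kN, M_B = 368/25 kN·m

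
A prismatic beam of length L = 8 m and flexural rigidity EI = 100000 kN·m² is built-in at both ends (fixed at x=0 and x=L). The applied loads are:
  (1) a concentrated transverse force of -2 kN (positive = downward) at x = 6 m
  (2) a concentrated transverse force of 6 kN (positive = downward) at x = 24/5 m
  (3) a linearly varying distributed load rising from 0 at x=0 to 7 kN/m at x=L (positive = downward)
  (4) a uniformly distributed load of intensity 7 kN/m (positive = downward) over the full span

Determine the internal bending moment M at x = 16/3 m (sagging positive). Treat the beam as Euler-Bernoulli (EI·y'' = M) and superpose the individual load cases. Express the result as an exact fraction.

Load 1 — point force P=-2 kN at a=6 m (b=L-a=2):
  M_1 = Pb²(3a+b)x/L³ - Pab²/L²  [x≤a] = (-2)·2²·(3·6+2)·(16/3)/8³ - (-2)·6·2²/8² = -11/12 kN·m
Load 2 — point force P=6 kN at a=24/5 m (b=L-a=16/5):
  M_2 = Pa²(a+3b)(L-x)/L³ - Pa²b/L²  [x>a] = 6·(24/5)²·((24/5)+3·(16/5))·(8-(16/3))/8³ - 6·(24/5)²·(16/5)/8² = 432/125 kN·m
Load 3 — triangular load w₀=7 kN/m (0→w₀ over full span):
  M_3 = 3w₀Lx/20 - w₀L²/30 - w₀x³/(6L) = 3·7·8·(16/3)/20 - 7·8²/30 - 7·(16/3)³/(6·8) = 3136/405 kN·m
Load 4 — uniform load w=7 kN/m over full span:
  M_4 = wLx/2 - wL²/12 - wx²/2 = 7·8·(16/3)/2 - 7·8²/12 - 7·(16/3)²/2 = 112/9 kN·m
Superposition: M = Σ M_i = 920443/40500 kN·m ≈ 22.726988 kN·m

M(16/3) = 920443/40500 kN·m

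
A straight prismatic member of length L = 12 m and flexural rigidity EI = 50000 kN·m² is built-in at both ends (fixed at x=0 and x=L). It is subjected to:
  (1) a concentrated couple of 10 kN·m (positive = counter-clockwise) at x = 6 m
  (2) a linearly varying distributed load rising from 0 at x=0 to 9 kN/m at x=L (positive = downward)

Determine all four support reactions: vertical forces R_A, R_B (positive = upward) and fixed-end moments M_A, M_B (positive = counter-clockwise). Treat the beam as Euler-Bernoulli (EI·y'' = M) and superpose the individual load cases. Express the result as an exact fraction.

R_A = 349/20 kN, M_A = 457/10 kN·m, R_B = 731/20 kN, M_B = -623/10 kN·m

Load 1 — applied couple M₀=10 kN·m at a=6 m (b=L-a=6):
  R_A = 6M₀ab/L³ = 6·10·6·6/12³ = 5/4 kN
  M_A = M₀b(2a-b)/L² = 10·6·(2·6-6)/12² = 5/2 kN·m
  R_B = -6M₀ab/L³ = -6·10·6·6/12³ = -5/4 kN
  M_B = M₀a(2b-a)/L² = 10·6·(2·6-6)/12² = 5/2 kN·m
Load 2 — triangular load w₀=9 kN/m (0→w₀ over full span):
  R_A = 3w₀L/20 = 3·9·12/20 = 81/5 kN
  M_A = w₀L²/30 = 9·12²/30 = 216/5 kN·m
  R_B = 7w₀L/20 = 7·9·12/20 = 189/5 kN
  M_B = -w₀L²/20 = -9·12²/20 = -324/5 kN·m
Superposition: R_A = 349/20 kN, M_A = 457/10 kN·m, R_B = 731/20 kN, M_B = -623/10 kN·m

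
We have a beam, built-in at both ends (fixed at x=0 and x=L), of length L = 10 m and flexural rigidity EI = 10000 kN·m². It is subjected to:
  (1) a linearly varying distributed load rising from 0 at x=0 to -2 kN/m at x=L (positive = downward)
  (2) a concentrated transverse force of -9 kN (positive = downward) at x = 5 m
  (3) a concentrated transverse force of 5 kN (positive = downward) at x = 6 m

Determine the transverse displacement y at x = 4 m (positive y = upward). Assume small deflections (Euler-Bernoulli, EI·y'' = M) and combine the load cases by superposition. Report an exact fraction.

Load 1 — triangular load w₀=-2 kN/m (0→w₀ over full span):
  y_1 = -w₀x²(L-x)²(x+2L)/(120LEI) = -(-2)·4²·(10-4)²·(4+2·10)/(120·10·10000) = 36/15625 m
Load 2 — point force P=-9 kN at a=5 m (b=L-a=5):
  y_2 = -Pb²x²(3aL-(3a+b)x)/(6L³EI)  [x≤a] = -(-9)·5²·4²·(3·5·10-(3·5+5)·4)/(6·10³·10000) = 21/5000 m
Load 3 — point force P=5 kN at a=6 m (b=L-a=4):
  y_3 = -Pb²x²(3aL-(3a+b)x)/(6L³EI)  [x≤a] = -5·4²·4²·(3·6·10-(3·6+4)·4)/(6·10³·10000) = -92/46875 m
Superposition: y = Σ y_i = 1703/375000 m ≈ 0.004541 m

y(4) = 1703/375000 m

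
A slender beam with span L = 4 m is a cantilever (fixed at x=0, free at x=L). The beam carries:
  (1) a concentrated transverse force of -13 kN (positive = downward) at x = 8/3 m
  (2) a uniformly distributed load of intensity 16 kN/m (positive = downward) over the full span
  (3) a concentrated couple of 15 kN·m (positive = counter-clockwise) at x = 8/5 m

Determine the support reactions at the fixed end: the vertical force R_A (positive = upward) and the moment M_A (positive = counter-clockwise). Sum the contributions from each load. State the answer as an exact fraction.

Load 1 — point force P=-13 kN at a=8/3 m (b=L-a=4/3):
  R_A = P = (-13) = -13 kN
  M_A = Pa = (-13)·(8/3) = -104/3 kN·m
Load 2 — uniform load w=16 kN/m over full span:
  R_A = wL = 16·4 = 64 kN
  M_A = wL²/2 = 16·4²/2 = 128 kN·m
Load 3 — applied couple M₀=15 kN·m at a=8/5 m (b=L-a=12/5):
  R_A = 0 kN
  M_A = -M₀ = -15 kN·m
Superposition: R_A = 51 kN, M_A = 235/3 kN·m

R_A = 51 kN, M_A = 235/3 kN·m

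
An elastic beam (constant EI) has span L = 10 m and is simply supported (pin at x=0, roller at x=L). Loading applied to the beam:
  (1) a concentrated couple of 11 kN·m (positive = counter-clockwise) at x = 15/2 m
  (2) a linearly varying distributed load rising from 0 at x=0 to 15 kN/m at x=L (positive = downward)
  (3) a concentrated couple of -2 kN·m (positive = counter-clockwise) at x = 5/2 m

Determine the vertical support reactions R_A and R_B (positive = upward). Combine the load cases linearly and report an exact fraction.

Load 1 — applied couple M₀=11 kN·m at a=15/2 m (b=L-a=5/2):
  R_A = M₀/L = 11/10 kN
  R_B = -M₀/L = -11/10 kN
Load 2 — triangular load w₀=15 kN/m (0→w₀ over full span):
  R_A = w₀L/6 = 15·10/6 = 25 kN
  R_B = w₀L/3 = 15·10/3 = 50 kN
Load 3 — applied couple M₀=-2 kN·m at a=5/2 m (b=L-a=15/2):
  R_A = M₀/L = (-2)/10 = -1/5 kN
  R_B = -M₀/L = -(-2)/10 = 1/5 kN
Superposition: R_A = 259/10 kN, R_B = 491/10 kN

R_A = 259/10 kN, R_B = 491/10 kN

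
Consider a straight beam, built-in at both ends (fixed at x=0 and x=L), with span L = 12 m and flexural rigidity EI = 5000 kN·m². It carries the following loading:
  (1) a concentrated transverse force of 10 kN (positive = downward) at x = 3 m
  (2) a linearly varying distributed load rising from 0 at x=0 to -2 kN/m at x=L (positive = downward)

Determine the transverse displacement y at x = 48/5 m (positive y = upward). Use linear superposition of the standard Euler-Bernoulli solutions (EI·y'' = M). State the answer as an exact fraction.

Load 1 — point force P=10 kN at a=3 m (b=L-a=9):
  y_1 = -Pa²(L-x)²(3bL-(3b+a)(L-x))/(6L³EI)  [x>a] = -10·3²·(12-(48/5))²·(3·9·12-(3·9+3)·(12-(48/5)))/(6·12³·5000) = -63/25000 m
Load 2 — triangular load w₀=-2 kN/m (0→w₀ over full span):
  y_2 = -w₀x²(L-x)²(x+2L)/(120LEI) = -(-2)·(48/5)²·(12-(48/5))²·((48/5)+2·12)/(120·12·5000) = 48384/9765625 m
Superposition: y = Σ y_i = 190197/78125000 m ≈ 0.002435 m

y(48/5) = 190197/78125000 m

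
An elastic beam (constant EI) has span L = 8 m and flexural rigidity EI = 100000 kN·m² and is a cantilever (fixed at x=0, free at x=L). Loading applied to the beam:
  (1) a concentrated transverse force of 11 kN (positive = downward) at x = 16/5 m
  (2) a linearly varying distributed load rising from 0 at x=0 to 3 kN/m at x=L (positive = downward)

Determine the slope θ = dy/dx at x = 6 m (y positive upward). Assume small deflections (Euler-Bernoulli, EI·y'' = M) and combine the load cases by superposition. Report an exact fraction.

Load 1 — point force P=11 kN at a=16/5 m (b=L-a=24/5):
  θ_1 = -Pa²/(2EI)  [x>a] = -11·(16/5)²/(2·100000) = -44/78125 rad
Load 2 — triangular load w₀=3 kN/m (0→w₀ over full span):
  θ_2 = (w₀Lx²/4-w₀L²x/3-w₀x⁴/(24L))/EI = (3·8·6²/4-3·8²·6/3-3·6⁴/(24·8))/100000 = -753/400000 rad
Superposition: θ = Σ θ_i = -24457/10000000 rad ≈ -0.002446 rad

θ(6) = -24457/10000000 rad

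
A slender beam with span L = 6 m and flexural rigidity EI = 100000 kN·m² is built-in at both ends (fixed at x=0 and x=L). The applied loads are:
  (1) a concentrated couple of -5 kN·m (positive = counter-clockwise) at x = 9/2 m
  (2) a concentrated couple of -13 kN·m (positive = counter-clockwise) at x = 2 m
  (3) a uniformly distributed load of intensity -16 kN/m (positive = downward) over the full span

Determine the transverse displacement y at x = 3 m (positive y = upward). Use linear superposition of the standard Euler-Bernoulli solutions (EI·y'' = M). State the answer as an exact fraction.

y(3) = 161/320000 m

Load 1 — applied couple M₀=-5 kN·m at a=9/2 m (b=L-a=3/2):
  y_1 = (R_Ax³/6 - M_Ax²/2)/EI  [x≤a] with R_A=-15/16, M_A=-25/16 = ((-15/16)·3³/6 - (-25/16)·3²/2)/100000 = 9/320000 m
Load 2 — applied couple M₀=-13 kN·m at a=2 m (b=L-a=4):
  y_2 = (R_Ax³/6 - M_Ax²/2 - M₀(x-a)²/2)/EI  [x>a] with R_A=-26/9, M_A=0 = ((-26/9)·3³/6 - 0·3²/2 - (-13)·(3-2)²/2)/100000 = -13/200000 m
Load 3 — uniform load w=-16 kN/m over full span:
  y_3 = -wx²(L-x)²/(24EI) = -(-16)·3²·(6-3)²/(24·100000) = 27/50000 m
Superposition: y = Σ y_i = 161/320000 m ≈ 0.000503 m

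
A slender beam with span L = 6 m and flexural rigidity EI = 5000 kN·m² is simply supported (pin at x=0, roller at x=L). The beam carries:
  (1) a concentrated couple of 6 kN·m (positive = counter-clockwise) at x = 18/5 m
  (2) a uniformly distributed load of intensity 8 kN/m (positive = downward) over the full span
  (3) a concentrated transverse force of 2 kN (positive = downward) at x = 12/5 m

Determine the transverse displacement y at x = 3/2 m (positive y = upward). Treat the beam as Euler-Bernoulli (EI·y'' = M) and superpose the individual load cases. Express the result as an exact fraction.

y(3/2) = -53271/2500000 m

Load 1 — applied couple M₀=6 kN·m at a=18/5 m (b=L-a=12/5):
  y_1 = (M₀x³/(6L)+C₁x)/EI  [x≤a] with C₁=M₀(3b²-L²)/(6L)=-78/25 = (6·(3/2)³/(6·6)+(-78/25)·(3/2))/5000 = -1647/2000000 m
Load 2 — uniform load w=8 kN/m over full span:
  y_2 = -wx(L³-2Lx²+x³)/(24EI) = -8·(3/2)·(6³-2·6·(3/2)²+(3/2)³)/(24·5000) = -1539/80000 m
Load 3 — point force P=2 kN at a=12/5 m (b=L-a=18/5):
  y_3 = -Pbx(L²-b²-x²)/(6LEI)  [x≤a] = -2·(18/5)·(3/2)·(6²-(18/5)²-(3/2)²)/(6·6·5000) = -6237/5000000 m
Superposition: y = Σ y_i = -53271/2500000 m ≈ -0.021308 m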